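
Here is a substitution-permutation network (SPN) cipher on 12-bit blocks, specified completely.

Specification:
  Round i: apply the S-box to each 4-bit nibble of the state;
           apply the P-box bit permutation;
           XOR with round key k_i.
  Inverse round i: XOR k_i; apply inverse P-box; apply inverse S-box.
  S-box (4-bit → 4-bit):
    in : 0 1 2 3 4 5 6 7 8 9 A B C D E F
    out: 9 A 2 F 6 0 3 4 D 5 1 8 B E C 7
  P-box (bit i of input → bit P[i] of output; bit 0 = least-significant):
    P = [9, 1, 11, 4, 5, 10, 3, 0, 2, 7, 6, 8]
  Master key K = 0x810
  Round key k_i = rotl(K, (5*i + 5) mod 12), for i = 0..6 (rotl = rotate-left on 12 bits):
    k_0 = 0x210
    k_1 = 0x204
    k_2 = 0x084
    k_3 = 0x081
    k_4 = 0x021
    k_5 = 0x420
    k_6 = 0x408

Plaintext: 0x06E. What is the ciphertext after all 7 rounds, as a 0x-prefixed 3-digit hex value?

s_0 = plaintext = 0x06E
s_1 = Round(s_0, k_0) = 0xF24
s_2 = Round(s_1, k_1) = 0xEC2
s_3 = Round(s_2, k_2) = 0x5E7
s_4 = Round(s_3, k_3) = 0x888
s_5 = Round(s_4, k_4) = 0xB5C
s_6 = Round(s_5, k_5) = 0x732
s_7 = Round(s_6, k_6) = 0x063

0x063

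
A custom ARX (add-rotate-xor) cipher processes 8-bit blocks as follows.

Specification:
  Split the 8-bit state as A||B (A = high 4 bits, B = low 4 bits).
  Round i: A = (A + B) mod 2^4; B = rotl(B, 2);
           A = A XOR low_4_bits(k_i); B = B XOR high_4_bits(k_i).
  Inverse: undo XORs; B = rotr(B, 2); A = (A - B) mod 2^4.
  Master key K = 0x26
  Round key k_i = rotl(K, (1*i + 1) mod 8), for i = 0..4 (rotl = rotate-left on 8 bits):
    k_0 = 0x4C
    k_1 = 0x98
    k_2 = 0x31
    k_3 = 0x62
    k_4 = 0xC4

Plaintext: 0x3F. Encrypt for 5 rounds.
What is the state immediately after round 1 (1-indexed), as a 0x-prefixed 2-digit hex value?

0xEB

s_0 = plaintext = 0x3F
s_1 = Round(s_0, k_0) = 0xEB
s_2 = Round(s_1, k_1) = 0x17
s_3 = Round(s_2, k_2) = 0x9E
s_4 = Round(s_3, k_3) = 0x5D
s_5 = Round(s_4, k_4) = 0x6B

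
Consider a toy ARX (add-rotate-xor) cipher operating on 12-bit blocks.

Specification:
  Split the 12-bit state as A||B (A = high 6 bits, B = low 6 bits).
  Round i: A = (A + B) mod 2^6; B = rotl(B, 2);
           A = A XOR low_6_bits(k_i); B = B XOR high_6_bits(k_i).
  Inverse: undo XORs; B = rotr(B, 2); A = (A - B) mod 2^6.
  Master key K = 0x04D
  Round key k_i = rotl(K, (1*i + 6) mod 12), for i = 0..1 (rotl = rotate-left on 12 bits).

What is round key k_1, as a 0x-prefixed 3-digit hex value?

0x682

K = 0x04D
k_0 = rotl(K, (1*0+6) mod 12) = rotl(K, 6) = 0x341
k_1 = rotl(K, (1*1+6) mod 12) = rotl(K, 7) = 0x682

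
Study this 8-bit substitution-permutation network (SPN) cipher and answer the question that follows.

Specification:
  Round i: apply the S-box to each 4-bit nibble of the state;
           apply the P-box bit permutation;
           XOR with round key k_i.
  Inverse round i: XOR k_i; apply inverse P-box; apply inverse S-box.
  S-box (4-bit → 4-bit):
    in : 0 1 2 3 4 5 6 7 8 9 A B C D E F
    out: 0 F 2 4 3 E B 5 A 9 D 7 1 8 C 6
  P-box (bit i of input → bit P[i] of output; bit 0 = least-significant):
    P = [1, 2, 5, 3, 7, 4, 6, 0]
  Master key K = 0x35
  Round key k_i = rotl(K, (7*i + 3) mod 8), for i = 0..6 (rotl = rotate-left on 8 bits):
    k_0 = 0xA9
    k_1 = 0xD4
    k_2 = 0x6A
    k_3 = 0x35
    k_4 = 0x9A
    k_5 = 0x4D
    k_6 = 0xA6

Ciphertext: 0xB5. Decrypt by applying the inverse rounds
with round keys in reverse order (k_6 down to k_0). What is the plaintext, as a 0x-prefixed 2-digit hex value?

0x2A

s_0 = ciphertext = 0xB5
s_1 = InvRound(s_0, k_6) = 0x8C
s_2 = InvRound(s_1, k_5) = 0xA0
s_3 = InvRound(s_2, k_4) = 0x2A
s_4 = InvRound(s_3, k_3) = 0x86
s_5 = InvRound(s_4, k_2) = 0x75
s_6 = InvRound(s_5, k_1) = 0x93
s_7 = InvRound(s_6, k_0) = 0x2A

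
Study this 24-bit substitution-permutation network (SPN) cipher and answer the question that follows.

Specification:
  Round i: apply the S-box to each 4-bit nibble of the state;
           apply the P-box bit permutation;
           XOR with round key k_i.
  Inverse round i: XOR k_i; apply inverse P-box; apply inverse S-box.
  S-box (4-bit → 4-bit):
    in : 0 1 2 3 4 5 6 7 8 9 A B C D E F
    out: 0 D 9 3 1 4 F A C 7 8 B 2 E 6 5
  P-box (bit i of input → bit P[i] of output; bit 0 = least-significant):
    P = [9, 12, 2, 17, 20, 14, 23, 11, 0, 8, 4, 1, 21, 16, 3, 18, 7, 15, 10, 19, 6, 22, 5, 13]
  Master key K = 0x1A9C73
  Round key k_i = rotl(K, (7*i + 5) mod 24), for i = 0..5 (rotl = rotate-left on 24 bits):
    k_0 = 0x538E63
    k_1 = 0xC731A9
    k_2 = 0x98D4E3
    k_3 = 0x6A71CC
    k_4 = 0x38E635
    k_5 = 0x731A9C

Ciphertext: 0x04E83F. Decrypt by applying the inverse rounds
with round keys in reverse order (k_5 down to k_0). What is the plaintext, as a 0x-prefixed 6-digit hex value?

0x18F1E5

s_0 = ciphertext = 0x04E83F
s_1 = InvRound(s_0, k_5) = 0xD3B23B
s_2 = InvRound(s_1, k_4) = 0xC89AED
s_3 = InvRound(s_2, k_3) = 0x8C43D2
s_4 = InvRound(s_3, k_2) = 0x5EA943
s_5 = InvRound(s_4, k_1) = 0xFBEA1C
s_6 = InvRound(s_5, k_0) = 0x18F1E5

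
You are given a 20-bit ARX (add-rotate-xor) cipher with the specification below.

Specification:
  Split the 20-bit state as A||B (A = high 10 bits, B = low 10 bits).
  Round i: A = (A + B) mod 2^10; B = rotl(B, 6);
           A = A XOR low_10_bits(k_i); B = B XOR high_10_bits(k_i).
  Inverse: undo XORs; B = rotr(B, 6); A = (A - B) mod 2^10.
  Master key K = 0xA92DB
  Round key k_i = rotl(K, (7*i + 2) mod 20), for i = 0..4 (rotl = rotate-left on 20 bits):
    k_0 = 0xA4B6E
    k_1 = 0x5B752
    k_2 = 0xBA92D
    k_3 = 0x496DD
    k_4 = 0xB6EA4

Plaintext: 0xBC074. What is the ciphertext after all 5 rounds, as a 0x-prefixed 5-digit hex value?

s_0 = plaintext = 0xBC074
s_1 = Round(s_0, k_0) = 0x02B95
s_2 = Round(s_1, k_1) = 0x33414
s_3 = Round(s_2, k_2) = 0x733EB
s_4 = Round(s_3, k_3) = 0xDABDB
s_5 = Round(s_4, k_4) = 0x78426

0x78426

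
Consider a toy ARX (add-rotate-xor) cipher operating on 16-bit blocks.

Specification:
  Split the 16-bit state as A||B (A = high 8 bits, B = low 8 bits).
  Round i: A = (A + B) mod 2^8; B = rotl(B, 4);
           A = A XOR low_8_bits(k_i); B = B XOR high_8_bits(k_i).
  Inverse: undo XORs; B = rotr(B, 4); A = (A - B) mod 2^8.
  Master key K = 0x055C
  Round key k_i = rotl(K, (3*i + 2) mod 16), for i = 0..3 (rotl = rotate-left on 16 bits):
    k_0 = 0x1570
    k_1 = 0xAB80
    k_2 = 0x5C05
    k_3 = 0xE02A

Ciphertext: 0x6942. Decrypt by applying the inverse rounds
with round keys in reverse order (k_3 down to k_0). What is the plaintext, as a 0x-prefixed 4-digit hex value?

s_0 = ciphertext = 0x6942
s_1 = InvRound(s_0, k_3) = 0x192A
s_2 = InvRound(s_1, k_2) = 0xB567
s_3 = InvRound(s_2, k_1) = 0x69CC
s_4 = InvRound(s_3, k_0) = 0x7C9D

0x7C9D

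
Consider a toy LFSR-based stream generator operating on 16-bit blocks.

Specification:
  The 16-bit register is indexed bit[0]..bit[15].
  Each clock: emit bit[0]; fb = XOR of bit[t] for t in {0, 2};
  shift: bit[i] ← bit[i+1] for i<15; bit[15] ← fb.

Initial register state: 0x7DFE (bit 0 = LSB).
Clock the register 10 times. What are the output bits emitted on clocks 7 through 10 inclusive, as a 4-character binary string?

1110

reg_0 = 0x7DFE
clock 1: out=0, reg = 0xBEFF
clock 2: out=1, reg = 0x5F7F
clock 3: out=1, reg = 0x2FBF
clock 4: out=1, reg = 0x17DF
clock 5: out=1, reg = 0x0BEF
clock 6: out=1, reg = 0x05F7
clock 7: out=1, reg = 0x02FB
clock 8: out=1, reg = 0x817D
clock 9: out=1, reg = 0x40BE
clock 10: out=0, reg = 0xA05F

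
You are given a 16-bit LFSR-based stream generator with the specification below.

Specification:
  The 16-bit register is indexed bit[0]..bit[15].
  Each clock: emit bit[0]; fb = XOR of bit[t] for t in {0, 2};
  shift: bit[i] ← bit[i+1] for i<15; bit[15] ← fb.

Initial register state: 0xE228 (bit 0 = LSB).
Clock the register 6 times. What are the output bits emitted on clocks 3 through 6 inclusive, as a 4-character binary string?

0101

reg_0 = 0xE228
clock 1: out=0, reg = 0x7114
clock 2: out=0, reg = 0xB88A
clock 3: out=0, reg = 0x5C45
clock 4: out=1, reg = 0x2E22
clock 5: out=0, reg = 0x1711
clock 6: out=1, reg = 0x8B88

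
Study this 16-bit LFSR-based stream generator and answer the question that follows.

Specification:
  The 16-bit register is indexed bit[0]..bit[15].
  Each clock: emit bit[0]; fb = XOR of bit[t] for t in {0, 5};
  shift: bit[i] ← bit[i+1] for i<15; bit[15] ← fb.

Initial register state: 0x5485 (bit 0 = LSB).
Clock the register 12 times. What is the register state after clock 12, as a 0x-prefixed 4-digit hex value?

0xE215

reg_0 = 0x5485
clock 1: out=1, reg = 0xAA42
clock 2: out=0, reg = 0x5521
clock 3: out=1, reg = 0x2A90
clock 4: out=0, reg = 0x1548
clock 5: out=0, reg = 0x0AA4
clock 6: out=0, reg = 0x8552
clock 7: out=0, reg = 0x42A9
clock 8: out=1, reg = 0x2154
clock 9: out=0, reg = 0x10AA
clock 10: out=0, reg = 0x8855
clock 11: out=1, reg = 0xC42A
clock 12: out=0, reg = 0xE215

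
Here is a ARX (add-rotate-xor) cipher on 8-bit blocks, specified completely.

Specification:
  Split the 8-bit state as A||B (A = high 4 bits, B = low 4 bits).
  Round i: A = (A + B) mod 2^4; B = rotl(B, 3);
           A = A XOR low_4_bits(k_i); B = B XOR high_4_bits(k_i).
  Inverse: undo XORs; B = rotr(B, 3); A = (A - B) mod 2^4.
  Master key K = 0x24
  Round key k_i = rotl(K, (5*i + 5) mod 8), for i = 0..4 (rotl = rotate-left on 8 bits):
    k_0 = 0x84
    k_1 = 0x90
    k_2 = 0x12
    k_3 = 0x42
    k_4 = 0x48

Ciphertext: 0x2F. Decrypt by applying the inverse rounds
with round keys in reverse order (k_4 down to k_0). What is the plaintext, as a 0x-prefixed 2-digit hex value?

s_0 = ciphertext = 0x2F
s_1 = InvRound(s_0, k_4) = 0x37
s_2 = InvRound(s_1, k_3) = 0xB6
s_3 = InvRound(s_2, k_2) = 0xBE
s_4 = InvRound(s_3, k_1) = 0xDE
s_5 = InvRound(s_4, k_0) = 0xDC

0xDC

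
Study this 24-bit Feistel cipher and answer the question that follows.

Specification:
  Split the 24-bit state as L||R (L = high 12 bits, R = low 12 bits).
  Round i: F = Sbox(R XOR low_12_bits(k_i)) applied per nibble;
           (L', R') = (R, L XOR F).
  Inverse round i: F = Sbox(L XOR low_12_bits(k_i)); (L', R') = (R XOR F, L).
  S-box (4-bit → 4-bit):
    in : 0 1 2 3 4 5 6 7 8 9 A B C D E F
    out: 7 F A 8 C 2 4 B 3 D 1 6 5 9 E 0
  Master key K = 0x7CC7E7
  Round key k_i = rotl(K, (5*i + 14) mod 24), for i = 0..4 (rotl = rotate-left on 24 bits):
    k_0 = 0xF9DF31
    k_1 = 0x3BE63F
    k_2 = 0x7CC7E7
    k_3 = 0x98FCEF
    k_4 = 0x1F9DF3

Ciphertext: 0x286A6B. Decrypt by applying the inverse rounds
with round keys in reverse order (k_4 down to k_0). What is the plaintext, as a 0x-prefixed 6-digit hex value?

s_0 = ciphertext = 0x286A6B
s_1 = InvRound(s_0, k_4) = 0xAD9286
s_2 = InvRound(s_1, k_3) = 0x602AD9
s_3 = InvRound(s_2, k_2) = 0x53B602
s_4 = InvRound(s_3, k_1) = 0xE7E53B
s_5 = InvRound(s_4, k_0) = 0xAFBE7E

0xAFBE7E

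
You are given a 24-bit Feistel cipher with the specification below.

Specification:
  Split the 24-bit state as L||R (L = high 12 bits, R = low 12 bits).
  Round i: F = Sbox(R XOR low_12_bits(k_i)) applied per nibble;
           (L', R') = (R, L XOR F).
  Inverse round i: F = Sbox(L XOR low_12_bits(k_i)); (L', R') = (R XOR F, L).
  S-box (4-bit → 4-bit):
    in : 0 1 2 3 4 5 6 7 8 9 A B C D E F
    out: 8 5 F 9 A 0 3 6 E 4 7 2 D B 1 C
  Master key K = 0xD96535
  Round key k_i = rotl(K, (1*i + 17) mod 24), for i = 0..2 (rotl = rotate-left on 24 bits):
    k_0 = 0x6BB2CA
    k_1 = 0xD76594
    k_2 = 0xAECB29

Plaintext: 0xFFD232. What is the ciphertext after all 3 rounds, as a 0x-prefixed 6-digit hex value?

s_0 = plaintext = 0xFFD232
s_1 = Round(s_0, k_0) = 0x232733
s_2 = Round(s_1, k_1) = 0x733D44
s_3 = Round(s_2, k_2) = 0xD44408

0xD44408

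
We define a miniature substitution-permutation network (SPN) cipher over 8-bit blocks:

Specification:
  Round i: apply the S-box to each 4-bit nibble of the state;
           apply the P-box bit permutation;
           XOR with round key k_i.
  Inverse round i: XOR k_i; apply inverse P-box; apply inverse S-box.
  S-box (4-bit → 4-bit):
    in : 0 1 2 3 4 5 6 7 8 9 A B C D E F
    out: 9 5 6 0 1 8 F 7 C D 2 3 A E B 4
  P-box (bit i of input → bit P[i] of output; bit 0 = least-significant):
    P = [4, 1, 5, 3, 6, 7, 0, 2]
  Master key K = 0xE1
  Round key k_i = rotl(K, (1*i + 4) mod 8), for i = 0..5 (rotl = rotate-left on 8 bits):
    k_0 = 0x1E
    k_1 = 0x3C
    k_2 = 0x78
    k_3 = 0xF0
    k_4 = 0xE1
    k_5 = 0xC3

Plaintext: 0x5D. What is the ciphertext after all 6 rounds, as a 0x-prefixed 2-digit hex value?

s_0 = plaintext = 0x5D
s_1 = Round(s_0, k_0) = 0x30
s_2 = Round(s_1, k_1) = 0x24
s_3 = Round(s_2, k_2) = 0xE9
s_4 = Round(s_3, k_3) = 0x0C
s_5 = Round(s_4, k_4) = 0xAF
s_6 = Round(s_5, k_5) = 0x63

0x63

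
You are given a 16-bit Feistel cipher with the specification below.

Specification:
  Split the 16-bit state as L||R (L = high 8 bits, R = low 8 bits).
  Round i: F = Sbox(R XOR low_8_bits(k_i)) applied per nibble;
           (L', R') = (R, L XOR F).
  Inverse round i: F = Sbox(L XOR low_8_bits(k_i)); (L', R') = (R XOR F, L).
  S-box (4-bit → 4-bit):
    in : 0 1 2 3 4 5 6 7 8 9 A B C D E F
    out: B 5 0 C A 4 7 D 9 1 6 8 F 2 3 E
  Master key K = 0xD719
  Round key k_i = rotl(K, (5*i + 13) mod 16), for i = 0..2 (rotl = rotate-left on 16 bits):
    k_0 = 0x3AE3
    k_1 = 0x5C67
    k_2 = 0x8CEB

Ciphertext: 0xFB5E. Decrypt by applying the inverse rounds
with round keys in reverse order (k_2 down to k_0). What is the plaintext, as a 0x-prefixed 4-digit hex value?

0x7C8B

s_0 = ciphertext = 0xFB5E
s_1 = InvRound(s_0, k_2) = 0x05FB
s_2 = InvRound(s_1, k_1) = 0x8B05
s_3 = InvRound(s_2, k_0) = 0x7C8B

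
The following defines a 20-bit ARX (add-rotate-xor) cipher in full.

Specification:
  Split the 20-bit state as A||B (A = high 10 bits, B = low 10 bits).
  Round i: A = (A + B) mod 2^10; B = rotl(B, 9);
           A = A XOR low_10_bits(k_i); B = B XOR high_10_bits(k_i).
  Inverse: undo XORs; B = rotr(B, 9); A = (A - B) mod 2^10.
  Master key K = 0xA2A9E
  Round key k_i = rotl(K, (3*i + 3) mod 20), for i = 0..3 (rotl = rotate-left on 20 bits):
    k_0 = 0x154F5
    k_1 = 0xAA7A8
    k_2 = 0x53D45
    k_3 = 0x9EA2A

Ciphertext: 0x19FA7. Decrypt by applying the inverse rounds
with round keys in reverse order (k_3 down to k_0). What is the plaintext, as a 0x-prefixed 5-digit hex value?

0x6A9A1

s_0 = ciphertext = 0x19FA7
s_1 = InvRound(s_0, k_3) = 0xA4FBA
s_2 = InvRound(s_1, k_2) = 0x7ADEB
s_3 = InvRound(s_2, k_1) = 0xEFA85
s_4 = InvRound(s_3, k_0) = 0x6A9A1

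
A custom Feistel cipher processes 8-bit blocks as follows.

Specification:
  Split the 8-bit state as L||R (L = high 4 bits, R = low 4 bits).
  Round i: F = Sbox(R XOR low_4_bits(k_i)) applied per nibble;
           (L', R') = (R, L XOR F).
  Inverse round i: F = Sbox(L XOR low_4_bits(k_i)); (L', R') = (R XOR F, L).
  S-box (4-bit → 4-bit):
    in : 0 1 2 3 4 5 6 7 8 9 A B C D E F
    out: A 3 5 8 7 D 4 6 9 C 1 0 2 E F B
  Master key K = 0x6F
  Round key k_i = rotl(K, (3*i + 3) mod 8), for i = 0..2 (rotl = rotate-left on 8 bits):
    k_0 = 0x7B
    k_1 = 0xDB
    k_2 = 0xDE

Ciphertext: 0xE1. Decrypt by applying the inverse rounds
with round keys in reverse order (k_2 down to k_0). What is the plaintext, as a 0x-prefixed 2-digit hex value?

s_0 = ciphertext = 0xE1
s_1 = InvRound(s_0, k_2) = 0xBE
s_2 = InvRound(s_1, k_1) = 0x4B
s_3 = InvRound(s_2, k_0) = 0x04

0x04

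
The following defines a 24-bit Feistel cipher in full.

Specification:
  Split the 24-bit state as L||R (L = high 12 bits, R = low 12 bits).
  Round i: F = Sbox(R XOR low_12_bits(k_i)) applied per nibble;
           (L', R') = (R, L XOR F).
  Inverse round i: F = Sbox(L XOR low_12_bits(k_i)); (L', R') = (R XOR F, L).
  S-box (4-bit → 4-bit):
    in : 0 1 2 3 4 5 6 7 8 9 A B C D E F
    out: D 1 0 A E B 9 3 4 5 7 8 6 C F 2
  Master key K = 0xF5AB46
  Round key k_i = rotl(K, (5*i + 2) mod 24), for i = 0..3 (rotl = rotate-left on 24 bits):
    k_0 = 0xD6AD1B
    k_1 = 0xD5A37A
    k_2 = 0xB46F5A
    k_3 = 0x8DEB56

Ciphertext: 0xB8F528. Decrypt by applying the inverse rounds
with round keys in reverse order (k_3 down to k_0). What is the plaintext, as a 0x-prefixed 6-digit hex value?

0x46E0D4

s_0 = ciphertext = 0xB8F528
s_1 = InvRound(s_0, k_3) = 0x8EDB8F
s_2 = InvRound(s_1, k_2) = 0x80C8ED
s_3 = InvRound(s_2, k_1) = 0x0D480C
s_4 = InvRound(s_3, k_0) = 0x46E0D4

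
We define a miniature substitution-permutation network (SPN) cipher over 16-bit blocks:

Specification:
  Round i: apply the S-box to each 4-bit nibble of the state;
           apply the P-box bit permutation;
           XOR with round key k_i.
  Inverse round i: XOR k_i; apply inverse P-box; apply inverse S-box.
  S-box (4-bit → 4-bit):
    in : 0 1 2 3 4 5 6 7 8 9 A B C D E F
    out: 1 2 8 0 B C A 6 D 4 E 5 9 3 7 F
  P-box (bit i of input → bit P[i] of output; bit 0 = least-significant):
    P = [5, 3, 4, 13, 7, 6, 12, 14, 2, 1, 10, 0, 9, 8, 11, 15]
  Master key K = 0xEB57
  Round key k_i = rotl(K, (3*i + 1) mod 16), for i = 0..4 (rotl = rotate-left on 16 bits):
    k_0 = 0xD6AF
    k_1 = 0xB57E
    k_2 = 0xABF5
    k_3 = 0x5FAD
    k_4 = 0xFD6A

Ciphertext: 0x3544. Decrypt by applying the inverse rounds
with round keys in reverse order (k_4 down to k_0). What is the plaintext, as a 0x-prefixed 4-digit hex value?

s_0 = ciphertext = 0x3544
s_1 = InvRound(s_0, k_4) = 0x5D2D
s_2 = InvRound(s_1, k_3) = 0x0303
s_3 = InvRound(s_2, k_2) = 0x5DD8
s_4 = InvRound(s_3, k_1) = 0x5DCC
s_5 = InvRound(s_4, k_0) = 0xF610

0xF610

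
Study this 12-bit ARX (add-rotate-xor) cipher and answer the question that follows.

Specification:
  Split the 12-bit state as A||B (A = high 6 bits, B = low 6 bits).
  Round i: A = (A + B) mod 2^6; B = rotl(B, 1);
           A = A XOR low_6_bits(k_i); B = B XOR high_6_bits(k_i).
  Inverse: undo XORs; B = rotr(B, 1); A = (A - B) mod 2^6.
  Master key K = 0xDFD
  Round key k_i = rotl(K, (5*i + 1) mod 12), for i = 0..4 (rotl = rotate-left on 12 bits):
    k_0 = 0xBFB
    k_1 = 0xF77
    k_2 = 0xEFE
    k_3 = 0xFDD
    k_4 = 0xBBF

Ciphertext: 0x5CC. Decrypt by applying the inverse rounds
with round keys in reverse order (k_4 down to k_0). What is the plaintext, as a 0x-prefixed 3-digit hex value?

s_0 = ciphertext = 0x5CC
s_1 = InvRound(s_0, k_4) = 0x5D1
s_2 = InvRound(s_1, k_3) = 0xCD7
s_3 = InvRound(s_2, k_2) = 0xDD6
s_4 = InvRound(s_3, k_1) = 0x2F5
s_5 = InvRound(s_4, k_0) = 0x8CD

0x8CD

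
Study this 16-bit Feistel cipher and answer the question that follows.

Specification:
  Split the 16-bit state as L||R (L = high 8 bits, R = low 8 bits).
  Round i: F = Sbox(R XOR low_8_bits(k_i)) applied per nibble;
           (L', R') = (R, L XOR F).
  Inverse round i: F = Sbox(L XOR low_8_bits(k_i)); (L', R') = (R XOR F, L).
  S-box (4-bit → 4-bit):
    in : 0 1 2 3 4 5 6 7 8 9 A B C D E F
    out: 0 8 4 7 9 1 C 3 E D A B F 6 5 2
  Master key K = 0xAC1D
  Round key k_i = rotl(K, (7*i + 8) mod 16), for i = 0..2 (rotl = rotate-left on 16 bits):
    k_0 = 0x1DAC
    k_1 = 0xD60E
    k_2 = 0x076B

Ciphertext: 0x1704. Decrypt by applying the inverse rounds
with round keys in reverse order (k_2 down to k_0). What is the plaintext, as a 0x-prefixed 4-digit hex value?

s_0 = ciphertext = 0x1704
s_1 = InvRound(s_0, k_2) = 0x3B17
s_2 = InvRound(s_1, k_1) = 0x663B
s_3 = InvRound(s_2, k_0) = 0xC166

0xC166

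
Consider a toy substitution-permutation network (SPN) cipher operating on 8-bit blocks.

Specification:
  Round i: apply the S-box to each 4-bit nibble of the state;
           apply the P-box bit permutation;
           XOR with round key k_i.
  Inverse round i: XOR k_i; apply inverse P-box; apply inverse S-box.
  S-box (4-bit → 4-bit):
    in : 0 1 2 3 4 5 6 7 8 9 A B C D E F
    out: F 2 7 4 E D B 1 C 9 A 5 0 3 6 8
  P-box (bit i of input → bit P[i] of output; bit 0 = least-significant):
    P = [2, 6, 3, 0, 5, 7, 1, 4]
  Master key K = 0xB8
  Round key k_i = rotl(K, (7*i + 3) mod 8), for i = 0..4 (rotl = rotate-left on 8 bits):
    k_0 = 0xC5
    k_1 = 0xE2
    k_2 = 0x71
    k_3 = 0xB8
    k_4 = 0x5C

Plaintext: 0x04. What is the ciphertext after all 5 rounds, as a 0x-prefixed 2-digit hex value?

s_0 = plaintext = 0x04
s_1 = Round(s_0, k_0) = 0x3E
s_2 = Round(s_1, k_1) = 0xA8
s_3 = Round(s_2, k_2) = 0xE8
s_4 = Round(s_3, k_3) = 0x33
s_5 = Round(s_4, k_4) = 0x56

0x56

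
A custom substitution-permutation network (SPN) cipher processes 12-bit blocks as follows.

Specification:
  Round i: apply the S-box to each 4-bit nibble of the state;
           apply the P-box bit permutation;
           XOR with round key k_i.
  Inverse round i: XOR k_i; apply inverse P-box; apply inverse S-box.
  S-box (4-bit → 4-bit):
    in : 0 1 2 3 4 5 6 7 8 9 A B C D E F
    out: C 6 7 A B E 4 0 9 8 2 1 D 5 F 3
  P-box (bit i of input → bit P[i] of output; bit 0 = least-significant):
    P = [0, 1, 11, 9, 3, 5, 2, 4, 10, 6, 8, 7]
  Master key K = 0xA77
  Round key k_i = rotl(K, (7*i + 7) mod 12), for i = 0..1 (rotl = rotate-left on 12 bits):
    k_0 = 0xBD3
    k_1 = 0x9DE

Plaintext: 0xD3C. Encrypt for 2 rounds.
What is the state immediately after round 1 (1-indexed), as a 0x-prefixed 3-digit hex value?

s_0 = plaintext = 0xD3C
s_1 = Round(s_0, k_0) = 0x4E2
s_2 = Round(s_1, k_1) = 0x521

0x4E2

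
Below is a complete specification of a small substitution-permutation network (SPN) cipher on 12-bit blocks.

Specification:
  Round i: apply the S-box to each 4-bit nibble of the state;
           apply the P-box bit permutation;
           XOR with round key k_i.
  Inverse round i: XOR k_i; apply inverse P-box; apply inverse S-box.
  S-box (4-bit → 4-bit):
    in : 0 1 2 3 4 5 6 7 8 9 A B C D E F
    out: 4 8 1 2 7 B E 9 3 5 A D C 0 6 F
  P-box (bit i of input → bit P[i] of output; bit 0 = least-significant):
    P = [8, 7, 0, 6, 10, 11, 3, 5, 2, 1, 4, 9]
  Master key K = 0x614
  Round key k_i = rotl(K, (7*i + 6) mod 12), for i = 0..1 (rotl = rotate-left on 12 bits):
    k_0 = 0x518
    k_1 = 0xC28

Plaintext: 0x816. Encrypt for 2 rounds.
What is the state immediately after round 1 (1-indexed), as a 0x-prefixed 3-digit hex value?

0x5FF

s_0 = plaintext = 0x816
s_1 = Round(s_0, k_0) = 0x5FF
s_2 = Round(s_1, k_1) = 0x3C7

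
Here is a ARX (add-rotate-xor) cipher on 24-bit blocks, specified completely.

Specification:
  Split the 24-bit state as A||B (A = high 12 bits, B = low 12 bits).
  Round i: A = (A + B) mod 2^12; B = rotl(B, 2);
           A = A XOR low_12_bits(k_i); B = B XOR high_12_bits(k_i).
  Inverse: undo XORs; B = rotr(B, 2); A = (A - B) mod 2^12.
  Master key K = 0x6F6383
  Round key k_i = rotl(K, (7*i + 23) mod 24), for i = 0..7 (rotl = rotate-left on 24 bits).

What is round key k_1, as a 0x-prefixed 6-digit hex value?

0xD8E0DB

K = 0x6F6383
k_0 = rotl(K, (7*0+23) mod 24) = rotl(K, 23) = 0xB7B1C1
k_1 = rotl(K, (7*1+23) mod 24) = rotl(K, 6) = 0xD8E0DB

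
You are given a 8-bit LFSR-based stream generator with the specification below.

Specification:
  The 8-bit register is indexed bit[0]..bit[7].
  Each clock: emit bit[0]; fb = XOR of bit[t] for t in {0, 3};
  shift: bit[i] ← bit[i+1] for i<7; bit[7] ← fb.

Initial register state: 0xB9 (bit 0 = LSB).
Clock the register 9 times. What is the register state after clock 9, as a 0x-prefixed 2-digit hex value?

reg_0 = 0xB9
clock 1: out=1, reg = 0x5C
clock 2: out=0, reg = 0xAE
clock 3: out=0, reg = 0xD7
clock 4: out=1, reg = 0xEB
clock 5: out=1, reg = 0x75
clock 6: out=1, reg = 0xBA
clock 7: out=0, reg = 0xDD
clock 8: out=1, reg = 0x6E
clock 9: out=0, reg = 0xB7

0xB7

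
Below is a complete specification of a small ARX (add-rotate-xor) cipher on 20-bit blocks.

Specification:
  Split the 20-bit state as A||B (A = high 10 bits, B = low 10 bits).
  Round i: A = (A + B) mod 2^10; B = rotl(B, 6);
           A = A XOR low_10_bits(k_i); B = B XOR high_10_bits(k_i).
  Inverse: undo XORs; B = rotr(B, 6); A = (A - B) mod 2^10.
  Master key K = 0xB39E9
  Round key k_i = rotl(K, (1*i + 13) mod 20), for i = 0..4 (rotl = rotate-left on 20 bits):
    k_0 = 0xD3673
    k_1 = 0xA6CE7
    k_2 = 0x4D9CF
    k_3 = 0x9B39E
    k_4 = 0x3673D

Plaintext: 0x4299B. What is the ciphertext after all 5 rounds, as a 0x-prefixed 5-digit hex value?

s_0 = plaintext = 0x4299B
s_1 = Round(s_0, k_0) = 0x35994
s_2 = Round(s_1, k_1) = 0xA3782
s_3 = Round(s_2, k_2) = 0xF018E
s_4 = Round(s_3, k_3) = 0xB41F4
s_5 = Round(s_4, k_4) = 0xFE5C6

0xFE5C6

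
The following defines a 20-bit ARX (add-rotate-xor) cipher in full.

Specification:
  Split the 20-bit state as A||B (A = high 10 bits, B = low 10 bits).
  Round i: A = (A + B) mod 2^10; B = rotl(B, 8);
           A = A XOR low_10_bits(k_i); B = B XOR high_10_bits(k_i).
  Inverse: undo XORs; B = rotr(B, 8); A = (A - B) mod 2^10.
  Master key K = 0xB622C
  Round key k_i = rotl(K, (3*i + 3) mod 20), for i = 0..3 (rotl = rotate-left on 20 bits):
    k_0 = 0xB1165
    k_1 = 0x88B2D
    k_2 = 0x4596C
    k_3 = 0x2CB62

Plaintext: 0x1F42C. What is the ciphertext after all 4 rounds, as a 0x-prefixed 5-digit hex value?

s_0 = plaintext = 0x1F42C
s_1 = Round(s_0, k_0) = 0x732CF
s_2 = Round(s_1, k_1) = 0xED991
s_3 = Round(s_2, k_2) = 0x0AC72
s_4 = Round(s_3, k_3) = 0xFFEAE

0xFFEAE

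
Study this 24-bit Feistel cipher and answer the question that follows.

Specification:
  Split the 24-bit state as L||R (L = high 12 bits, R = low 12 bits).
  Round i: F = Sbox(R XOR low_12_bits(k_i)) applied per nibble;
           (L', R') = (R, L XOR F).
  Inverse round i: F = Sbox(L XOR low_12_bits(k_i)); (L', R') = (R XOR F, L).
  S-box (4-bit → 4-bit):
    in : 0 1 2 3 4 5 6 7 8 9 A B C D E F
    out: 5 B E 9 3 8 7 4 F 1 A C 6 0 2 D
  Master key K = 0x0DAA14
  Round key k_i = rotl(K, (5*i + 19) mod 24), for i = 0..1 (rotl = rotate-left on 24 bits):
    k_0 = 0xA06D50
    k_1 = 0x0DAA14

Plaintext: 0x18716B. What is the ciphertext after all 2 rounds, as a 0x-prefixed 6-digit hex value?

s_0 = plaintext = 0x18716B
s_1 = Round(s_0, k_0) = 0x16B71B
s_2 = Round(s_1, k_1) = 0x71B136

0x71B136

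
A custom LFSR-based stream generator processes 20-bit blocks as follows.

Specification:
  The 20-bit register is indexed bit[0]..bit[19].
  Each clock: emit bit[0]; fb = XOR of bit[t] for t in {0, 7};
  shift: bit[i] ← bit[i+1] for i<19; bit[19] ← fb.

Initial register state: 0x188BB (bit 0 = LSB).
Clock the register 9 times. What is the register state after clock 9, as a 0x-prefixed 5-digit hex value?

reg_0 = 0x188BB
clock 1: out=1, reg = 0x0C45D
clock 2: out=1, reg = 0x8622E
clock 3: out=0, reg = 0x43117
clock 4: out=1, reg = 0xA188B
clock 5: out=1, reg = 0x50C45
clock 6: out=1, reg = 0xA8622
clock 7: out=0, reg = 0x54311
clock 8: out=1, reg = 0xAA188
clock 9: out=0, reg = 0xD50C4

0xD50C4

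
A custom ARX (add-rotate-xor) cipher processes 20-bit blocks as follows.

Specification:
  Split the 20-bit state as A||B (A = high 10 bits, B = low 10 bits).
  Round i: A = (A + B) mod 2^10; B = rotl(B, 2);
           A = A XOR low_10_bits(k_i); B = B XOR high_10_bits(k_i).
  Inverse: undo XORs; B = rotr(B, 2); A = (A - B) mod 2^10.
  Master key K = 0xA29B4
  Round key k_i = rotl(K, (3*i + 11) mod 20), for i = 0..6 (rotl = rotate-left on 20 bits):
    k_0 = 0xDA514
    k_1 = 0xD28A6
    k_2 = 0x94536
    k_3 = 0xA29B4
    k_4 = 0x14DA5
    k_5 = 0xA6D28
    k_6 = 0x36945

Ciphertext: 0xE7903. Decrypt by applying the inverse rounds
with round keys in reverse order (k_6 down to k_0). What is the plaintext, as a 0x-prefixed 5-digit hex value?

0xA59F5

s_0 = ciphertext = 0xE7903
s_1 = InvRound(s_0, k_6) = 0x59576
s_2 = InvRound(s_1, k_5) = 0x949FB
s_3 = InvRound(s_2, k_4) = 0xE346A
s_4 = InvRound(s_3, k_3) = 0x604B8
s_5 = InvRound(s_4, k_2) = 0xBF5BA
s_6 = InvRound(s_5, k_1) = 0x67CBC
s_7 = InvRound(s_6, k_0) = 0xA59F5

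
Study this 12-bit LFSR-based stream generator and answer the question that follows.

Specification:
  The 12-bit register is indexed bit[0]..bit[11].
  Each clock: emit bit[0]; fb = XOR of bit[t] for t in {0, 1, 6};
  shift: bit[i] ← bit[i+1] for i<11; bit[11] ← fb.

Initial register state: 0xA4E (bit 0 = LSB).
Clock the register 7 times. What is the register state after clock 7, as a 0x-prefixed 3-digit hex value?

0x814

reg_0 = 0xA4E
clock 1: out=0, reg = 0x527
clock 2: out=1, reg = 0x293
clock 3: out=1, reg = 0x149
clock 4: out=1, reg = 0x0A4
clock 5: out=0, reg = 0x052
clock 6: out=0, reg = 0x029
clock 7: out=1, reg = 0x814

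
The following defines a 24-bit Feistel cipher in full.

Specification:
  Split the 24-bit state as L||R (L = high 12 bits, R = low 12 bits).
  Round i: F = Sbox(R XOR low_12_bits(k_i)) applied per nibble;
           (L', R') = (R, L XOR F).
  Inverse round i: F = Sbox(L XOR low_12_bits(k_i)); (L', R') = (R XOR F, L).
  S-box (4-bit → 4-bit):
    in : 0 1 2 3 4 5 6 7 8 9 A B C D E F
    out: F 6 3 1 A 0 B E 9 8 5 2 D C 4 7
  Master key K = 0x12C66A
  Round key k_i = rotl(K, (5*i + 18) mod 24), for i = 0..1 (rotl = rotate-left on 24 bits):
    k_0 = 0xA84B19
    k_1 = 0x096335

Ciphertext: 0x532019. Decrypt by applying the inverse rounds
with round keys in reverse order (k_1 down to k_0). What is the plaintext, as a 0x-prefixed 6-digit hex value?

s_0 = ciphertext = 0x532019
s_1 = InvRound(s_0, k_1) = 0xBE7532
s_2 = InvRound(s_1, k_0) = 0xA46BE7

0xA46BE7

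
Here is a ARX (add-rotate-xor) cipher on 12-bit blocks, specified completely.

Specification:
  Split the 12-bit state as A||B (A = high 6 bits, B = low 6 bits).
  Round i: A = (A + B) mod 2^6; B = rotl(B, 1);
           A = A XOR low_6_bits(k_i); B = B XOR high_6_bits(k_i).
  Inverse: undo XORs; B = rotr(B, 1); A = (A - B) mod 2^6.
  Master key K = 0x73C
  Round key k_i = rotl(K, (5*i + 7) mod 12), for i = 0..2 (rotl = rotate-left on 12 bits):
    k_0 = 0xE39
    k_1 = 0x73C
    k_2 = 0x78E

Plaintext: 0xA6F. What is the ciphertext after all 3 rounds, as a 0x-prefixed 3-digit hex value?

0x278

s_0 = plaintext = 0xA6F
s_1 = Round(s_0, k_0) = 0x867
s_2 = Round(s_1, k_1) = 0xD13
s_3 = Round(s_2, k_2) = 0x278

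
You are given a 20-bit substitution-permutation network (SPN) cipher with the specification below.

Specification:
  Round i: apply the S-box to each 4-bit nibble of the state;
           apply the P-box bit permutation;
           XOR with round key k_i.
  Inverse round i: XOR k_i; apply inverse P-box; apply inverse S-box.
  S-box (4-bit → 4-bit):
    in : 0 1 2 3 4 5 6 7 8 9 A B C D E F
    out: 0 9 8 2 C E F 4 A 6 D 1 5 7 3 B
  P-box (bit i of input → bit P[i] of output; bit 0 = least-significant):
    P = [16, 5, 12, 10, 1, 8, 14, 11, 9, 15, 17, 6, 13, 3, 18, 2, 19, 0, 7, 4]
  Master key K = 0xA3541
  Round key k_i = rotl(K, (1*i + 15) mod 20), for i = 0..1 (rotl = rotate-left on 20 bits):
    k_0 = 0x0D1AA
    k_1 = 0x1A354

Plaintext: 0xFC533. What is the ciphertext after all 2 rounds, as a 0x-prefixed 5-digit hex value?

s_0 = plaintext = 0xFC533
s_1 = Round(s_0, k_0) = 0xE70DB
s_2 = Round(s_1, k_1) = 0xCE257

0xCE257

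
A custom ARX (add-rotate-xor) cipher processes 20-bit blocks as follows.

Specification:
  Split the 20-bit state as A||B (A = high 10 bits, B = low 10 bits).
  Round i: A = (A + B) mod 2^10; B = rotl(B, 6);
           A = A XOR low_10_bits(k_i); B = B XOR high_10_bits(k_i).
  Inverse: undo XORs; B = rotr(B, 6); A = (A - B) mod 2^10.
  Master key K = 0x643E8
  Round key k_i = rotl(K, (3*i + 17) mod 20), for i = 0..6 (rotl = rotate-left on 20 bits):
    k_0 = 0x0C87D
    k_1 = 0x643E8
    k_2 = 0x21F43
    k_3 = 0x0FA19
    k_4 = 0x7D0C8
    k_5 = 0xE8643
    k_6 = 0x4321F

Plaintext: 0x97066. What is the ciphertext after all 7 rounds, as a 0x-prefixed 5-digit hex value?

0x2BC51

s_0 = plaintext = 0x97066
s_1 = Round(s_0, k_0) = 0xAFDB4
s_2 = Round(s_1, k_1) = 0xE6C8B
s_3 = Round(s_2, k_2) = 0xD964F
s_4 = Round(s_3, k_3) = 0xEB7DA
s_5 = Round(s_4, k_4) = 0xD3F49
s_6 = Round(s_5, k_5) = 0x36DD5
s_7 = Round(s_6, k_6) = 0x2BC51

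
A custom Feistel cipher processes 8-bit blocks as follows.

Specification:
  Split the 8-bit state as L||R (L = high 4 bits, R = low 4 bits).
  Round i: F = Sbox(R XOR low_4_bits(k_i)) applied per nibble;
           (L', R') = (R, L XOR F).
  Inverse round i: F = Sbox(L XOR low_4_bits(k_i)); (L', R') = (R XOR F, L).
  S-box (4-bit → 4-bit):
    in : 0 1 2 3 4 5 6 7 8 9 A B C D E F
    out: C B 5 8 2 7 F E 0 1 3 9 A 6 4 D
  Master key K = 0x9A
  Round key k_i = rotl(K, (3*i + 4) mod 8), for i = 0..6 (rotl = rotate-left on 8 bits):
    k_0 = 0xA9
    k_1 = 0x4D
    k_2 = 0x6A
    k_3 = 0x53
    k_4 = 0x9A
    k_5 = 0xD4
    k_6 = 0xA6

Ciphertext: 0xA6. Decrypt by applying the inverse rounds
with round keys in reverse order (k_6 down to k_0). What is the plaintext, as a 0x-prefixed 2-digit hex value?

0x64

s_0 = ciphertext = 0xA6
s_1 = InvRound(s_0, k_6) = 0xCA
s_2 = InvRound(s_1, k_5) = 0xAC
s_3 = InvRound(s_2, k_4) = 0x0A
s_4 = InvRound(s_3, k_3) = 0x20
s_5 = InvRound(s_4, k_2) = 0x02
s_6 = InvRound(s_5, k_1) = 0x40
s_7 = InvRound(s_6, k_0) = 0x64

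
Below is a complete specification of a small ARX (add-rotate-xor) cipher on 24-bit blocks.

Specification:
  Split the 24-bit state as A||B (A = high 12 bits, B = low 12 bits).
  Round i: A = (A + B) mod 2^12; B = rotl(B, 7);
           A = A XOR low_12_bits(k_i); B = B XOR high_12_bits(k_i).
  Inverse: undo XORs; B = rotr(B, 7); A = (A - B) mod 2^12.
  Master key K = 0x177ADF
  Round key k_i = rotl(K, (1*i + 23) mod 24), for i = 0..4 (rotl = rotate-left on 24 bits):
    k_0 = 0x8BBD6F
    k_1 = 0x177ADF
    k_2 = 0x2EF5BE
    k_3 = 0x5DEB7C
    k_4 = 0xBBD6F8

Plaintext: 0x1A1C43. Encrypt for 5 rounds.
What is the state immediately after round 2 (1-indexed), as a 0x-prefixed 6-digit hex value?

0x33BDBD

s_0 = plaintext = 0x1A1C43
s_1 = Round(s_0, k_0) = 0x08B959
s_2 = Round(s_1, k_1) = 0x33BDBD
s_3 = Round(s_2, k_2) = 0x546C02
s_4 = Round(s_3, k_3) = 0xA344BE
s_5 = Round(s_4, k_4) = 0x80A498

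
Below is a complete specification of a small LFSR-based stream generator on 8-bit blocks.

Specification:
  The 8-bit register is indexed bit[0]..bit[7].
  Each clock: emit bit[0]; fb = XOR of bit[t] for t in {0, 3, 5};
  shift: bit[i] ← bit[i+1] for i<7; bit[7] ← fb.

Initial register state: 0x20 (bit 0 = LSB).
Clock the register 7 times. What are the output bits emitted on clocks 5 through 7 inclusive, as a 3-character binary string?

010

reg_0 = 0x20
clock 1: out=0, reg = 0x90
clock 2: out=0, reg = 0x48
clock 3: out=0, reg = 0xA4
clock 4: out=0, reg = 0xD2
clock 5: out=0, reg = 0x69
clock 6: out=1, reg = 0xB4
clock 7: out=0, reg = 0xDA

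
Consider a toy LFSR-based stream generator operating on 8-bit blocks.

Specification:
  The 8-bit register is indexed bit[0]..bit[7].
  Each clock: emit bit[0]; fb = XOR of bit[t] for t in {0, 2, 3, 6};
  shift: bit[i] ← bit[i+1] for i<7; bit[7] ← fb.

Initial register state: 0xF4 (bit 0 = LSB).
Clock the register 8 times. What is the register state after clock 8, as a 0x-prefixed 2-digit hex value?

0x44

reg_0 = 0xF4
clock 1: out=0, reg = 0x7A
clock 2: out=0, reg = 0x3D
clock 3: out=1, reg = 0x9E
clock 4: out=0, reg = 0x4F
clock 5: out=1, reg = 0x27
clock 6: out=1, reg = 0x13
clock 7: out=1, reg = 0x89
clock 8: out=1, reg = 0x44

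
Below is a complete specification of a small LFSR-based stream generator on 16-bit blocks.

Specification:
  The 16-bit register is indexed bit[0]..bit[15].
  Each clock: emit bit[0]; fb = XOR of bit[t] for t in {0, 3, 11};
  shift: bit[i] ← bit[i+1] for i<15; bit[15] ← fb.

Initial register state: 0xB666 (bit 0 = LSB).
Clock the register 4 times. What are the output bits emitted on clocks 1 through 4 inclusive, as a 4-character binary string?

reg_0 = 0xB666
clock 1: out=0, reg = 0x5B33
clock 2: out=1, reg = 0x2D99
clock 3: out=1, reg = 0x96CC
clock 4: out=0, reg = 0xCB66

0110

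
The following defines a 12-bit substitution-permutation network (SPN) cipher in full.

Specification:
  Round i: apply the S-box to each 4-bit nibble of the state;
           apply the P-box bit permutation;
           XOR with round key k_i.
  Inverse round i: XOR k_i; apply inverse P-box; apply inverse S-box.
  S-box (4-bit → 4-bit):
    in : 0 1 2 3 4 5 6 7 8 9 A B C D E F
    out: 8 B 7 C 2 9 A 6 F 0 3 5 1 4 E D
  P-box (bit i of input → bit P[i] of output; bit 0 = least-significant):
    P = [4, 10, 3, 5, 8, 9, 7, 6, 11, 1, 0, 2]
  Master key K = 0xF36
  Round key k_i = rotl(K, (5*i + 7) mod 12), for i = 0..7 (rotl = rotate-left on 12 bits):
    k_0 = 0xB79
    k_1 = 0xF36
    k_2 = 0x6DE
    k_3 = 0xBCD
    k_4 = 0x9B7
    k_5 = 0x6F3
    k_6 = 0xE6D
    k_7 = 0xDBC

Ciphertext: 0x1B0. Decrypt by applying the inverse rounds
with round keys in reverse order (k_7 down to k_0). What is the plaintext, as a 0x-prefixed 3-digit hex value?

0xD13

s_0 = ciphertext = 0x1B0
s_1 = InvRound(s_0, k_7) = 0x597
s_2 = InvRound(s_1, k_6) = 0xA8F
s_3 = InvRound(s_2, k_5) = 0x508
s_4 = InvRound(s_3, k_4) = 0x8D8
s_5 = InvRound(s_4, k_3) = 0x3AC
s_6 = InvRound(s_5, k_2) = 0x451
s_7 = InvRound(s_6, k_1) = 0x810
s_8 = InvRound(s_7, k_0) = 0xD13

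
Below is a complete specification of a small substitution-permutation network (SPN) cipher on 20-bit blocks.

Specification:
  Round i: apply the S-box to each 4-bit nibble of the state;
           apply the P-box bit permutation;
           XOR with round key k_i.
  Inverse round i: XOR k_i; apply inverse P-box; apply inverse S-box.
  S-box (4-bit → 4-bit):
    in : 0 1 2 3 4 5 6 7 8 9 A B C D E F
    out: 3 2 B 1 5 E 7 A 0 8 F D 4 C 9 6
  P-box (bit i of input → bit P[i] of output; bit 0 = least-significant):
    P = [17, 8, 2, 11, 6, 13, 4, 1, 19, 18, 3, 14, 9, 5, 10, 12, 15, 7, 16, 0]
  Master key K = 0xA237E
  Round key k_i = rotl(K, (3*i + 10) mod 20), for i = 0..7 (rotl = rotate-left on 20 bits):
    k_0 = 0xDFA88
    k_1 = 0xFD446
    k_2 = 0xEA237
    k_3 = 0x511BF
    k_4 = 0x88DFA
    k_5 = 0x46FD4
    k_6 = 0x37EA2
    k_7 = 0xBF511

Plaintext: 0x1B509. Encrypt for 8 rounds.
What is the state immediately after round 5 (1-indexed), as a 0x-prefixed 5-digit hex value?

0x80931

s_0 = plaintext = 0x1B509
s_1 = Round(s_0, k_0) = 0x98440
s_2 = Round(s_1, k_1) = 0x5D51F
s_3 = Round(s_2, k_2) = 0xBD7BA
s_4 = Round(s_3, k_3) = 0x2CCE8
s_5 = Round(s_4, k_4) = 0x80931
s_6 = Round(s_5, k_5) = 0x42CB4
s_7 = Round(s_6, k_6) = 0x0ECDC
s_8 = Round(s_7, k_7) = 0xB678F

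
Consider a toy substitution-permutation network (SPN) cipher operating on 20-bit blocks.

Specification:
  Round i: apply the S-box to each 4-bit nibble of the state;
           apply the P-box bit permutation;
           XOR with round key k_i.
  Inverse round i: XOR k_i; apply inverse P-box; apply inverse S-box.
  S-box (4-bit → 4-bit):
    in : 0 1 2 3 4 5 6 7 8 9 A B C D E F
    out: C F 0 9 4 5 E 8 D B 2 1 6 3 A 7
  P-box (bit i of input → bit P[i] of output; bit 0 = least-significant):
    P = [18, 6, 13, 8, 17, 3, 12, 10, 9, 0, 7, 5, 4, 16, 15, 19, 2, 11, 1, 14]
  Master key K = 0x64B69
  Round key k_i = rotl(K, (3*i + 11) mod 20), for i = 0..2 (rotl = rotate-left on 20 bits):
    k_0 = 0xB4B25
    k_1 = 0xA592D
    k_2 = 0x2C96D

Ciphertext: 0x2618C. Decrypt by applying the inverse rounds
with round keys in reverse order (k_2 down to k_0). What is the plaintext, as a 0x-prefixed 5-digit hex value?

0x0A374

s_0 = ciphertext = 0x2618C
s_1 = InvRound(s_0, k_2) = 0xA462C
s_2 = InvRound(s_1, k_1) = 0xA2D07
s_3 = InvRound(s_2, k_0) = 0x0A374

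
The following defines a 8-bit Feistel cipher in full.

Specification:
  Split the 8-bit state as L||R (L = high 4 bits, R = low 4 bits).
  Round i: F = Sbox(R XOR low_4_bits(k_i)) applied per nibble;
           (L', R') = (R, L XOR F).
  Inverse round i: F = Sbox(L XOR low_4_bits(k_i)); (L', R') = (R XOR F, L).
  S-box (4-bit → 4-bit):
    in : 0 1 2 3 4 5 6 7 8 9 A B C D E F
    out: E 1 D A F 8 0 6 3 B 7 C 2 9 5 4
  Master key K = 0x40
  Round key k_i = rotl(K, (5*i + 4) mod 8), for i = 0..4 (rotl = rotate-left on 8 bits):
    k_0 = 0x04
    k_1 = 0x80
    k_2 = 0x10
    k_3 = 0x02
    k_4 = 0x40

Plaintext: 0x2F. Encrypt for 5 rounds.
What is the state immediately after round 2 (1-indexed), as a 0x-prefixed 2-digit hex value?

s_0 = plaintext = 0x2F
s_1 = Round(s_0, k_0) = 0xFE
s_2 = Round(s_1, k_1) = 0xEA
s_3 = Round(s_2, k_2) = 0xA9
s_4 = Round(s_3, k_3) = 0x96
s_5 = Round(s_4, k_4) = 0x69

0xEA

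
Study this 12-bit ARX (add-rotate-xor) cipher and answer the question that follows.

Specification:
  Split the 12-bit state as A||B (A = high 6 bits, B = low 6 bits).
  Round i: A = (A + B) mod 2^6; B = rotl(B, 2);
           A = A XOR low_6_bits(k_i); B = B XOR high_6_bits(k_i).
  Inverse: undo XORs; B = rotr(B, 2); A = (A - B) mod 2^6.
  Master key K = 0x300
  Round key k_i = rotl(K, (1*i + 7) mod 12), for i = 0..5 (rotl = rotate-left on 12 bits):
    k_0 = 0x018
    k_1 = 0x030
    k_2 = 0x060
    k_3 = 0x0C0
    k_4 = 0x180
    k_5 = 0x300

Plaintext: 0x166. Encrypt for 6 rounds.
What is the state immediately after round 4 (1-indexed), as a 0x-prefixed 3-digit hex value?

0xB5D

s_0 = plaintext = 0x166
s_1 = Round(s_0, k_0) = 0xCDA
s_2 = Round(s_1, k_1) = 0xF69
s_3 = Round(s_2, k_2) = 0x1A7
s_4 = Round(s_3, k_3) = 0xB5D
s_5 = Round(s_4, k_4) = 0x2B3
s_6 = Round(s_5, k_5) = 0xF43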